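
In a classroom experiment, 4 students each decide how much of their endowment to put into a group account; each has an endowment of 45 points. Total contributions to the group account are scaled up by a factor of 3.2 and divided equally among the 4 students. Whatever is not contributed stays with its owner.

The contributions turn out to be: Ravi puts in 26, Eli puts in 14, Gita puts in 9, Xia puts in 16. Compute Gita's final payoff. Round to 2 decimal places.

Total contributed: 26 + 14 + 9 + 16 = 65.
Each receives 3.2 × 65 / 4 = 52.00 from the group account.
Gita keeps 45 − 9 = 36, so Gita's payoff is 36 + 52.00 = 88.00.

88.00 points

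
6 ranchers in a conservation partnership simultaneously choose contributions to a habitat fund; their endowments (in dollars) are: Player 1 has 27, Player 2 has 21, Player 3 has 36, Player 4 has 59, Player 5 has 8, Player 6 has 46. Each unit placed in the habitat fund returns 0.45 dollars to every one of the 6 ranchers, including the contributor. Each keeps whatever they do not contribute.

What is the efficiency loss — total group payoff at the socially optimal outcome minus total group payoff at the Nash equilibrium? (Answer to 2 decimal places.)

334.90 dollars

The private return per contributed unit is 0.45 < 1 for everyone, so the Nash equilibrium is zero contribution and the group total is Σ E_j = 27 + 21 + 36 + 59 + 8 + 46 = 197.
Each contributed unit returns 2.700 to the group, so the social optimum is full contribution by everyone: group total = 2.700 × 197 = 531.90.
Efficiency loss = (2.700 − 1) × 197 = 334.90.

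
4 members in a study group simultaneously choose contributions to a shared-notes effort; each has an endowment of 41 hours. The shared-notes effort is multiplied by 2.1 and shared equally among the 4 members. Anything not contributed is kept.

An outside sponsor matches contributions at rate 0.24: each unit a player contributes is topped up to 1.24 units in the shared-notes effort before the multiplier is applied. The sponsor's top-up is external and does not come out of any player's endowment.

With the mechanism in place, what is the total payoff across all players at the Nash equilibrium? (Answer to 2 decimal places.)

Even with the mechanism, each unit contributed returns only 2.1 × 1.24 / 4 = 0.6510 per unit of net cost, so contributing nothing is still dominant.
At the Nash equilibrium no one contributes; group total payoff = 4 × 41 = 164.

164.00 hours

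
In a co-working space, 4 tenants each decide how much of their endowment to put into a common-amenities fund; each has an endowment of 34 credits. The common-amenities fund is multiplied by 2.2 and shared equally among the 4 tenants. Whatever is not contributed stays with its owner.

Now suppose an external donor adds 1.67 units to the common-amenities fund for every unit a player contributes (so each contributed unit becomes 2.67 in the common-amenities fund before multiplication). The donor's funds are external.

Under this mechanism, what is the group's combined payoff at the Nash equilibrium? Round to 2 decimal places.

798.86 credits

With the mechanism, a contributed unit returns 2.2 × 2.67 / 4 = 1.4685 per unit of net cost to the contributor — now above 1 — so contributing fully is weakly dominant for every player.
So the Nash equilibrium is full contribution by all 4; the group earns 2.2 × 2.67 × 136 = 798.86.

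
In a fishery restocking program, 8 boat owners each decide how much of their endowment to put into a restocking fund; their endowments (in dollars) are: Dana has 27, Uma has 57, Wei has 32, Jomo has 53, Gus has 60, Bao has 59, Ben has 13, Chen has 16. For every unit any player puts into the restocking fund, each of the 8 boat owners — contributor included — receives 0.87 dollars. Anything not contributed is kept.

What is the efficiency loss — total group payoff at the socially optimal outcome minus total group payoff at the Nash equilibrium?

The private return per contributed unit is 0.87 < 1 for everyone, so the Nash equilibrium is zero contribution and the group total is Σ E_j = 27 + 57 + 32 + 53 + 60 + 59 + 13 + 16 = 317.
Each contributed unit returns 6.960 to the group, so the social optimum is full contribution by everyone: group total = 6.960 × 317 = 2206.32.
Efficiency loss = (6.960 − 1) × 317 = 1889.32.

1889.32 dollars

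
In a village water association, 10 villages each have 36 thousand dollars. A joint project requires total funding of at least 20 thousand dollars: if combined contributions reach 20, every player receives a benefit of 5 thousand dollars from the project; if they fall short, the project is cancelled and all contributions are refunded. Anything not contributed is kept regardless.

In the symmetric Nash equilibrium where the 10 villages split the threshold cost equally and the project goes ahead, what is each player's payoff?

Equal share of the threshold: 20/10 = 2.
At this profile no one gains by cutting their contribution: any cut drops the total below 20, the project is cancelled, contributions are refunded, and the deviator ends with 36, which is less than 36 − 2 + 5 = 39. Contributing more than 2 just wastes the excess. So contributing exactly 2 is a best response.
Each player's payoff: 36 − 2 + 5 = 39.

39 thousand dollars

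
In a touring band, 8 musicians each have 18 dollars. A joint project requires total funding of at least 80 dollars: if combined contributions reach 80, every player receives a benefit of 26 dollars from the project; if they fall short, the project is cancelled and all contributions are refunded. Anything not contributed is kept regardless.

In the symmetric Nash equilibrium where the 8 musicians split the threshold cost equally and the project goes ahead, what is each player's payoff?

34 dollars

Equal share of the threshold: 80/8 = 10.
At this profile no one gains by cutting their contribution: any cut drops the total below 80, the project is cancelled, contributions are refunded, and the deviator ends with 18, which is less than 18 − 10 + 26 = 34. Contributing more than 10 just wastes the excess. So contributing exactly 10 is a best response.
Each player's payoff: 18 − 10 + 26 = 34.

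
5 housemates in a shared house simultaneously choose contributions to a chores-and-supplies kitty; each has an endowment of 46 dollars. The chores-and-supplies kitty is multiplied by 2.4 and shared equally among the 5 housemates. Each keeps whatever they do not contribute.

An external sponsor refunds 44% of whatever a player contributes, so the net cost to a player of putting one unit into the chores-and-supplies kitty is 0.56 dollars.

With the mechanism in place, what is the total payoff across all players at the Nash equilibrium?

With the mechanism, a contributed unit returns (2.4/5) / 0.56 = 0.8571 per unit of net cost — still below 1 — so contributing 0 remains dominant for every player.
Everyone keeps their endowment and the group total is 5 × 46 = 230.

230.00 dollars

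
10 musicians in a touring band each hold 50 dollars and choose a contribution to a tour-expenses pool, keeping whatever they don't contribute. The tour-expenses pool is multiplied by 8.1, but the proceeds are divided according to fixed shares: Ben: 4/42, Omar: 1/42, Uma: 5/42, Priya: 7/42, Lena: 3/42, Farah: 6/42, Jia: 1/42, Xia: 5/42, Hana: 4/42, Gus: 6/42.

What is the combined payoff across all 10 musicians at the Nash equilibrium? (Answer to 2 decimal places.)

1565.00 dollars

Player j's private return per contributed unit is 8.1 × (j's share). Contributing is weakly dominant for j when that share is at least 1/8.1 = 0.1235, and contributing 0 is dominant otherwise.
Priya, Farah and Gus clear that bar, contributing 50 each; the remaining 7 contribute 0. Total contributed: 150.
The tour-expenses pool pays out 8.1 × 150 = 1215.00 in total (split across the unequal shares, but the aggregate is all that matters for the group sum).
The 7 free-riders keep 50 each, adding 350. Group total = 350 + 1215.00 = 1565.00.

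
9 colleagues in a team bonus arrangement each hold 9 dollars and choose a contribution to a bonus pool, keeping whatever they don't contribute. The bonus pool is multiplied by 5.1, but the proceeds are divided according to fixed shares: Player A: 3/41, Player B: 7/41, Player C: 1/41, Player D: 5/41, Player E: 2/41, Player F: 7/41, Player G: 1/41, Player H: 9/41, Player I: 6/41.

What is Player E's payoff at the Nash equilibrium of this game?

11.24 dollars

Player j's private return per contributed unit is 5.1 × (j's share). Contributing is weakly dominant for j when that share is at least 1/5.1 = 0.1961, and contributing 0 is dominant otherwise.
Player H alone (share 9/41) is above the threshold, contributing 9; the remaining 8 contribute 0. Total contributed: 9.
Player E keeps 9 and receives 5.1 × 9 × 2/41 = 2.24 from the bonus pool, for a payoff of 11.24.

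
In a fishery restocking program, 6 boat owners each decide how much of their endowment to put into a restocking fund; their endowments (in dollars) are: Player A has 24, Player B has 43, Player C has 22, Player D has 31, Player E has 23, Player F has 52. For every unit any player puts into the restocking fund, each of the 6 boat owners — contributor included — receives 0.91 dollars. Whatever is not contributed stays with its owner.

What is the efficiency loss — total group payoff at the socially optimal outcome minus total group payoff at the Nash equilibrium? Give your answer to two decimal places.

869.70 dollars

The private return per contributed unit is 0.91 < 1 for everyone, so the Nash equilibrium is zero contribution and the group total is Σ E_j = 24 + 43 + 22 + 31 + 23 + 52 = 195.
Each contributed unit returns 5.460 to the group, so the social optimum is full contribution by everyone: group total = 5.460 × 195 = 1064.70.
Efficiency loss = (5.460 − 1) × 195 = 869.70.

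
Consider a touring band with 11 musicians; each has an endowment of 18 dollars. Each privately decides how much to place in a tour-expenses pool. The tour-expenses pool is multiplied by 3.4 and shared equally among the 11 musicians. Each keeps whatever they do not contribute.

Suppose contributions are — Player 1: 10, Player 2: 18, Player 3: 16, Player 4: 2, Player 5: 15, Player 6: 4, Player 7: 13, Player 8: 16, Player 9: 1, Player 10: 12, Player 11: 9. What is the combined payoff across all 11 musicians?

476.40 dollars

Total contributed: 10 + 18 + 16 + 2 + 15 + 4 + 13 + 16 + 1 + 12 + 9 = 116; total kept: 11 × 18 − 116 = 82.
The tour-expenses pool pays out 3.4 × 116 = 394.40 in aggregate.
Group total = 82 + 394.40 = 476.40.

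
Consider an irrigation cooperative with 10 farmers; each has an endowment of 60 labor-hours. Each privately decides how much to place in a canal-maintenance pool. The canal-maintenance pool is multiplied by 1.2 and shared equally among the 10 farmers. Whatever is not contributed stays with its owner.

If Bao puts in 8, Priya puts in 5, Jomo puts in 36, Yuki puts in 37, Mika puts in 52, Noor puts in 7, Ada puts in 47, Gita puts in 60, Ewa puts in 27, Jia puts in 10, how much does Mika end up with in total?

Total contributed: 8 + 5 + 36 + 37 + 52 + 7 + 47 + 60 + 27 + 10 = 289.
Each receives 1.2 × 289 / 10 = 34.68 from the canal-maintenance pool.
Mika keeps 60 − 52 = 8, so Mika's payoff is 8 + 34.68 = 42.68.

42.68 labor-hours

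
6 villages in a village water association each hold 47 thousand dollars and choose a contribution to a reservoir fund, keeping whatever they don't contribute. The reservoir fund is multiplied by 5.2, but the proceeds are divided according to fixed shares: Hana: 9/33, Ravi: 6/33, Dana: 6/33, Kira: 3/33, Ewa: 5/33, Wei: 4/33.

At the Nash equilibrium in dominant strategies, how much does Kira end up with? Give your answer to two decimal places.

69.22 thousand dollars

Player j's private return per contributed unit is 5.2 × (j's share). Contributing is weakly dominant for j when that share is at least 1/5.2 = 0.1923, and contributing 0 is dominant otherwise.
The only share above 0.1923 is Hana's 9/33, contributing 47; the remaining 5 contribute 0. Total contributed: 47.
Kira keeps 47 and receives 5.2 × 47 × 3/33 = 22.22 from the reservoir fund, for a payoff of 69.22.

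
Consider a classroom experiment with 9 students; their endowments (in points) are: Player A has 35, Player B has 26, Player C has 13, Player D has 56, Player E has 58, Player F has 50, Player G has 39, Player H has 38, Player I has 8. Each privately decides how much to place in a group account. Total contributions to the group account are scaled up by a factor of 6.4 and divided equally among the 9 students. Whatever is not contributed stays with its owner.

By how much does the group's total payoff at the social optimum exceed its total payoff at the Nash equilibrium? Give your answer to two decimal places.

1744.20 points

The private return per contributed unit is 6.4/9 = 0.7111 < 1 for every player regardless of endowment, so the Nash equilibrium is zero contribution and the group total is Σ E_j = 35 + 26 + 13 + 56 + 58 + 50 + 39 + 38 + 8 = 323.
Each contributed unit returns 6.400 to the group, so the social optimum is full contribution by everyone: group total = 6.400 × 323 = 2067.20.
Efficiency loss = (6.400 − 1) × 323 = 1744.20.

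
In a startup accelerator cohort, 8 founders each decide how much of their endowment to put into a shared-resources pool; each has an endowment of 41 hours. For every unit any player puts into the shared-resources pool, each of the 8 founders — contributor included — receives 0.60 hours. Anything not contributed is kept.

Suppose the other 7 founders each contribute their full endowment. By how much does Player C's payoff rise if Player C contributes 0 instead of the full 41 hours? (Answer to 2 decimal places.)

16.40 hours

Switching from a contribution of 41 to 0 lets Player C keep an extra 41 hours, but lowers the shared-resources pool by 41, which costs Player C their own share of that drop: 0.60 × 41 = 24.60.
Net gain = 41 − 24.60 = 16.40. The private return per contributed unit (0.60) is below 1, so free-riding is indeed the best response regardless of what the others do.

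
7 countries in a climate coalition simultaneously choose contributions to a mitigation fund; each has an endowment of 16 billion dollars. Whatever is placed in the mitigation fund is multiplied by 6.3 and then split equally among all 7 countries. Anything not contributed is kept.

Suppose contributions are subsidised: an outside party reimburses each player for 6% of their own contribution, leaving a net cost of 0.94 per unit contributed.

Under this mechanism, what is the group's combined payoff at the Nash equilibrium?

112.00 billion dollars

The effective private return is (6.3/7) / 0.94 = 0.9574, which is still under 1, so the mechanism doesn't change anyone's dominant strategy: zero contribution.
At the Nash equilibrium no one contributes; group total payoff = 7 × 16 = 112.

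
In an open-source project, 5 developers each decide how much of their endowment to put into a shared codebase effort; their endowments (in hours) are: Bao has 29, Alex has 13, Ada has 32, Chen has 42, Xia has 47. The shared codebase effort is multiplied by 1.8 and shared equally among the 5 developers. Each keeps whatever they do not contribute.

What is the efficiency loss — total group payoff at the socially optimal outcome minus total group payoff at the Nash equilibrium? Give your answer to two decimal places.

The private return per contributed unit is 1.8/5 = 0.3600 < 1 for every player regardless of endowment, so the Nash equilibrium is zero contribution and the group total is Σ E_j = 29 + 13 + 32 + 42 + 47 = 163.
Each contributed unit returns 1.800 to the group, so the social optimum is full contribution by everyone: group total = 1.800 × 163 = 293.40.
Efficiency loss = (1.800 − 1) × 163 = 130.40.

130.40 hours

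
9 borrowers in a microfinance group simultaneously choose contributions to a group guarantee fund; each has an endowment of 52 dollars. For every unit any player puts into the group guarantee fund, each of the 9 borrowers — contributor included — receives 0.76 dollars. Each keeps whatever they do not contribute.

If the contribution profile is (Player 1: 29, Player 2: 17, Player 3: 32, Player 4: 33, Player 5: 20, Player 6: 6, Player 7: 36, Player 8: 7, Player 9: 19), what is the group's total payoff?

Total contributed: 29 + 17 + 32 + 33 + 20 + 6 + 36 + 7 + 19 = 199; total kept: 9 × 52 − 199 = 269.
The group guarantee fund pays out 0.76 × 9 × 199 = 1361.16 in aggregate.
Group total = 269 + 1361.16 = 1630.16.

1630.16 dollars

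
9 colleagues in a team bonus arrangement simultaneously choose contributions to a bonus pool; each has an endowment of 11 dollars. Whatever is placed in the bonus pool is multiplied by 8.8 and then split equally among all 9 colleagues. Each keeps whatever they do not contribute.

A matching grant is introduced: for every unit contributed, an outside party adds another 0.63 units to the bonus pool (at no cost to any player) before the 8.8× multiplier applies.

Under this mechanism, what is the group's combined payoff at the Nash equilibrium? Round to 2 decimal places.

The effective private return per unit is now 8.8 × 1.63 / 9 = 1.5938 > 1, so every player's dominant strategy flips to full contribution.
So the Nash equilibrium is full contribution by all 9; the group earns 8.8 × 1.63 × 99 = 1420.06.

1420.06 dollars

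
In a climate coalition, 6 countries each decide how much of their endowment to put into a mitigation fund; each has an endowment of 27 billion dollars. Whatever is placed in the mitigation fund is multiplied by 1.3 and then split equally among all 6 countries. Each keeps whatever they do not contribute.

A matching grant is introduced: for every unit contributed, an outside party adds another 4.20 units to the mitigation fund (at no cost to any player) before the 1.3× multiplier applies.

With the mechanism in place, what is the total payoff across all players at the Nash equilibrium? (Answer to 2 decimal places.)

1095.12 billion dollars

Under the mechanism each unit contributed yields 1.3 × 5.20 / 6 = 1.1267 back to its contributor per unit of net cost, which exceeds 1, making full contribution the dominant choice for everyone.
At the Nash equilibrium everyone contributes 27. Group total payoff = 1.3 × 5.20 × 162 = 1095.12.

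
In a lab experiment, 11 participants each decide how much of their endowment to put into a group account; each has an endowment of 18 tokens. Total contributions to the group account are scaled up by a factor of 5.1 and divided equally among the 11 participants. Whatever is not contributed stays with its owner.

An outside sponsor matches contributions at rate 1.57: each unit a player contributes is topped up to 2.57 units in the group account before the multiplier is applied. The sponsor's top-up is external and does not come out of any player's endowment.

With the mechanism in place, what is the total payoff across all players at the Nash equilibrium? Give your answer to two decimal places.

2595.19 tokens

Under the mechanism each unit contributed yields 5.1 × 2.57 / 11 = 1.1915 back to its contributor per unit of net cost, which exceeds 1, making full contribution the dominant choice for everyone.
At the Nash equilibrium everyone contributes 18. Group total payoff = 5.1 × 2.57 × 198 = 2595.19.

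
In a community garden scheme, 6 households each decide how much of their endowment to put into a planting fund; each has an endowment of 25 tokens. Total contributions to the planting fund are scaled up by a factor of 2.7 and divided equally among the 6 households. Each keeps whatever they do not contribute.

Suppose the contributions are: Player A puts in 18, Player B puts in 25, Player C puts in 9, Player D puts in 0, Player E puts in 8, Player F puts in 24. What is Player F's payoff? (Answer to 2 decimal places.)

Total contributed: 18 + 25 + 9 + 0 + 8 + 24 = 84.
Each receives 2.7 × 84 / 6 = 37.80 from the planting fund.
Player F keeps 25 − 24 = 1, so Player F's payoff is 1 + 37.80 = 38.80.

38.80 tokens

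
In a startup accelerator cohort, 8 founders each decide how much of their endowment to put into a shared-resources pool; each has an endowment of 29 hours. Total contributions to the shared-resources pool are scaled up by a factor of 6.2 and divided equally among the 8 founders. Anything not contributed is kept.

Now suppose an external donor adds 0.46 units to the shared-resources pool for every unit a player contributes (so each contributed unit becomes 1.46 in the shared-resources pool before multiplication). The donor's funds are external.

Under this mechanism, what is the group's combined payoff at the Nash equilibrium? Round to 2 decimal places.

The effective private return per unit is now 6.2 × 1.46 / 8 = 1.1315 > 1, so every player's dominant strategy flips to full contribution.
So the Nash equilibrium is full contribution by all 8; the group earns 6.2 × 1.46 × 232 = 2100.06.

2100.06 hours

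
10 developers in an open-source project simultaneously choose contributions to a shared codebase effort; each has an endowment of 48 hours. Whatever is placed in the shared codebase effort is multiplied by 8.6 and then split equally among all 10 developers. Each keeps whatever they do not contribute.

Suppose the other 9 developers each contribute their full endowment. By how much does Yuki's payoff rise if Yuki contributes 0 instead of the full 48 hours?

Switching from a contribution of 48 to 0 lets Yuki keep an extra 48 hours, but lowers the shared codebase effort by 48, which costs Yuki their own share of that drop: 8.6/10 × 48 = 41.28.
Net gain = 48 − 41.28 = 6.72. The private return per contributed unit (0.8600) is below 1, so free-riding is indeed the best response regardless of what the others do.

6.72 hours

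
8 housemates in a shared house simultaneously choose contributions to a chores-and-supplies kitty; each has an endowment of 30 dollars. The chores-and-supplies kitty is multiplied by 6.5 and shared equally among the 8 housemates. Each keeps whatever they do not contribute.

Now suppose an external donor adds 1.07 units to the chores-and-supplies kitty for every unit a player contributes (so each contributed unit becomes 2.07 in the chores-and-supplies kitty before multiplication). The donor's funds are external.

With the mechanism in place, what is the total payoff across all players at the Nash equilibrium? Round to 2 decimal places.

3229.20 dollars

The effective private return per unit is now 6.5 × 2.07 / 8 = 1.6819 > 1, so every player's dominant strategy flips to full contribution.
So the Nash equilibrium is full contribution by all 8; the group earns 6.5 × 2.07 × 240 = 3229.20.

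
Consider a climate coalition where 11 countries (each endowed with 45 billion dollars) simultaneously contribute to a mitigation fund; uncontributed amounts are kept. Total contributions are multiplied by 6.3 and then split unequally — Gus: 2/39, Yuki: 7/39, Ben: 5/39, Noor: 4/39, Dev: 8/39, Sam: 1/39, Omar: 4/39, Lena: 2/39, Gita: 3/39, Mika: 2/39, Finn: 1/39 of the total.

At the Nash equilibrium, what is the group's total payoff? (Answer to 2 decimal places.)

972.00 billion dollars

For player j, contributing a unit is worthwhile iff 6.3 × (j's share) ≥ 1, i.e. iff j's share is at least 0.1587.
Yuki and Dev are above the threshold, contributing 45 each; the remaining 9 contribute 0. Total contributed: 90.
The mitigation fund pays out 6.3 × 90 = 567.00 in total (split across the unequal shares, but the aggregate is all that matters for the group sum).
The 9 free-riders keep 45 each, adding 405. Group total = 405 + 567.00 = 972.00.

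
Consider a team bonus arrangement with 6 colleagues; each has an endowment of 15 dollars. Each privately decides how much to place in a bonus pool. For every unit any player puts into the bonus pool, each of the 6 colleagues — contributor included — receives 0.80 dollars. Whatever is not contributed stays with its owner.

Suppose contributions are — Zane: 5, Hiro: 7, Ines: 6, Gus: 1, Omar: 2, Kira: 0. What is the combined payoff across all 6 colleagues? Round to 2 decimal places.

Total contributed: 5 + 7 + 6 + 1 + 2 + 0 = 21; total kept: 6 × 15 − 21 = 69.
The bonus pool pays out 0.80 × 6 × 21 = 100.80 in aggregate.
Group total = 69 + 100.80 = 169.80.

169.80 dollars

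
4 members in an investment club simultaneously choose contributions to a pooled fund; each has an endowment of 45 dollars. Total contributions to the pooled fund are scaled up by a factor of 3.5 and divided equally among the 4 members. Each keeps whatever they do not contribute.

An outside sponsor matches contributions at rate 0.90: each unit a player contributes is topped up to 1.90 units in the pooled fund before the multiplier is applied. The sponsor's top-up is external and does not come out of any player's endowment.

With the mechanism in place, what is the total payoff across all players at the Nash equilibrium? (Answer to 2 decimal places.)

With the mechanism, a contributed unit returns 3.5 × 1.90 / 4 = 1.6625 per unit of net cost to the contributor — now above 1 — so contributing fully is weakly dominant for every player.
So the Nash equilibrium is full contribution by all 4; the group earns 3.5 × 1.90 × 180 = 1197.00.

1197.00 dollars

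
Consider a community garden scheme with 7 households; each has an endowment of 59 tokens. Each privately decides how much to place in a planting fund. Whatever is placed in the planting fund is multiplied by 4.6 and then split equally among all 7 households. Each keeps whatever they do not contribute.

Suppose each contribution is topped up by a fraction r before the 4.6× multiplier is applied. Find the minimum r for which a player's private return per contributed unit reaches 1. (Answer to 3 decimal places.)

With matching at rate r, one contributed unit becomes (1 + r) in the planting fund and returns 4.6 × (1 + r) / 7 to the contributor.
Setting this equal to 1: 1 + r = 7/4.6 = 1.5217.
So the minimum matching rate is r = 1.5217 − 1 = 0.522.

0.522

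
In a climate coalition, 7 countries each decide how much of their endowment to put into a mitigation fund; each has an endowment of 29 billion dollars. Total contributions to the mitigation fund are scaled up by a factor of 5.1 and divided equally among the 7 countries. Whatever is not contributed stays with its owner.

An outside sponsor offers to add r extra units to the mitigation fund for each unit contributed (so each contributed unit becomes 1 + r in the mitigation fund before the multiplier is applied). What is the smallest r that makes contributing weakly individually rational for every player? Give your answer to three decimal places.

0.373

With matching at rate r, one contributed unit becomes (1 + r) in the mitigation fund and returns 5.1 × (1 + r) / 7 to the contributor.
Setting this equal to 1: 1 + r = 7/5.1 = 1.3725.
So the minimum matching rate is r = 1.3725 − 1 = 0.373.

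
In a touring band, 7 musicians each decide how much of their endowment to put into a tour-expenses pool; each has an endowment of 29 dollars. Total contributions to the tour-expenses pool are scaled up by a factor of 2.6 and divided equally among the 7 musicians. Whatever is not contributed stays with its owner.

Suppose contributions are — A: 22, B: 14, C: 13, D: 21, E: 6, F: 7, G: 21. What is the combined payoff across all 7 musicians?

369.40 dollars

Total contributed: 22 + 14 + 13 + 21 + 6 + 7 + 21 = 104; total kept: 7 × 29 − 104 = 99.
The tour-expenses pool pays out 2.6 × 104 = 270.40 in aggregate.
Group total = 99 + 270.40 = 369.40.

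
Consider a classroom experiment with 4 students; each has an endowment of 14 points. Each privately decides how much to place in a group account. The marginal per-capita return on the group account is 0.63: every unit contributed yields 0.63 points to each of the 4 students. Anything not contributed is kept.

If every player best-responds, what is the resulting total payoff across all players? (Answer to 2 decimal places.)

56.00 points

The private return per contributed unit is 0.63 < 1, so contributing 0 is dominant for every player. At the Nash equilibrium everyone keeps their 14, and the group total is 4 × 14 = 56.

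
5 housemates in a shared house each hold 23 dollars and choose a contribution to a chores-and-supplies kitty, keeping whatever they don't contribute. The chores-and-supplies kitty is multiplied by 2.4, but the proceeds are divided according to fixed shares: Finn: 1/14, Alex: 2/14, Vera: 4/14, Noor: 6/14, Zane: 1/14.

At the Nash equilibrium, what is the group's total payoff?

A player with share s gets back 2.4·s per unit contributed, so full contribution is dominant for anyone with s > 1/2.4 = 0.4167 and zero contribution is dominant for anyone below.
Only Noor (6/14) clears that bar, contributing 23; the remaining 4 contribute 0. Total contributed: 23.
The chores-and-supplies kitty pays out 2.4 × 23 = 55.20 in total (split across the unequal shares, but the aggregate is all that matters for the group sum).
The 4 free-riders keep 23 each, adding 92. Group total = 92 + 55.20 = 147.20.

147.20 dollars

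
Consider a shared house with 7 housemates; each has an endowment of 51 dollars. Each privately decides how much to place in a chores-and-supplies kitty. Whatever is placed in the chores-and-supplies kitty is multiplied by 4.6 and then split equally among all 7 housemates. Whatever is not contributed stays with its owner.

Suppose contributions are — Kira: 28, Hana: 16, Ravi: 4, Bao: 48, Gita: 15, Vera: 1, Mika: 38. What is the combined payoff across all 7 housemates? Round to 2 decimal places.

897.00 dollars

Total contributed: 28 + 16 + 4 + 48 + 15 + 1 + 38 = 150; total kept: 7 × 51 − 150 = 207.
The chores-and-supplies kitty pays out 4.6 × 150 = 690.00 in aggregate.
Group total = 207 + 690.00 = 897.00.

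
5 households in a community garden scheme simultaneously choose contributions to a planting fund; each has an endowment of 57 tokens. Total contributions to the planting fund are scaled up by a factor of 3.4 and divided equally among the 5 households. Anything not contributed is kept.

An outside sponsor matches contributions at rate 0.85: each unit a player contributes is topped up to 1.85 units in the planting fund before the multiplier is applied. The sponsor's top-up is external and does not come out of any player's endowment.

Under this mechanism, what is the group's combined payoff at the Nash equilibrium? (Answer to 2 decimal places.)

Under the mechanism each unit contributed yields 3.4 × 1.85 / 5 = 1.2580 back to its contributor per unit of net cost, which exceeds 1, making full contribution the dominant choice for everyone.
At the Nash equilibrium everyone contributes 57. Group total payoff = 3.4 × 1.85 × 285 = 1792.65.

1792.65 tokens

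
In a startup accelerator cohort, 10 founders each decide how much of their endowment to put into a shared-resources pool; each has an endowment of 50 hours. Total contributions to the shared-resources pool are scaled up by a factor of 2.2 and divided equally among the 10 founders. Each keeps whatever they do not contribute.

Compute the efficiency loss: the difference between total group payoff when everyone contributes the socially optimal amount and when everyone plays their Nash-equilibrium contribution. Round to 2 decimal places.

600.00 hours

Each contributed unit returns 2.2/10 = 0.2200 to its contributor — below 1 — so contributing 0 is dominant for every player. At the Nash equilibrium everyone keeps their 50, and the group total is 10 × 50 = 500.
Each contributed unit returns 2.200 to the group as a whole (0.2200 to each of 10 players), which exceeds 1, so the social optimum is full contribution: group total = 2.200 × 500 = 1100.00.
Efficiency loss = 1100.00 − 500 = 600.00.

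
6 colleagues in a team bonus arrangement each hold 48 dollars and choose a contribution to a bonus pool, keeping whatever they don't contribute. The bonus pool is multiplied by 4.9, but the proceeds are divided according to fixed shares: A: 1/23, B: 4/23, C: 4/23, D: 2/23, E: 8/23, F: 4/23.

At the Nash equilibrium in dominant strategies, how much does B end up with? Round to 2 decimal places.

88.90 dollars

For player j, contributing a unit is worthwhile iff 4.9 × (j's share) ≥ 1, i.e. iff j's share is at least 0.2041.
The only share above 0.2041 is E's 8/23, contributing 48; the remaining 5 contribute 0. Total contributed: 48.
B keeps 48 and receives 4.9 × 48 × 4/23 = 40.90 from the bonus pool, for a payoff of 88.90.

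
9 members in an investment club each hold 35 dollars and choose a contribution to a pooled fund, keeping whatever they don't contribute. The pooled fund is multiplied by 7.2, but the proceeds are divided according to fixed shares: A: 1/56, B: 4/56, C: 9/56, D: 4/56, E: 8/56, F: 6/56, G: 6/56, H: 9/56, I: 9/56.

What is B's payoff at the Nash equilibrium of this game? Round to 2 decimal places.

107.00 dollars

A player with share s gets back 7.2·s per unit contributed, so full contribution is dominant for anyone with s > 1/7.2 = 0.1389 and zero contribution is dominant for anyone below.
The shares above 0.1389 belong to C, E, H and I, contributing 35 each; the remaining 5 contribute 0. Total contributed: 140.
B keeps 35 and receives 7.2 × 140 × 4/56 = 72.00 from the pooled fund, for a payoff of 107.00.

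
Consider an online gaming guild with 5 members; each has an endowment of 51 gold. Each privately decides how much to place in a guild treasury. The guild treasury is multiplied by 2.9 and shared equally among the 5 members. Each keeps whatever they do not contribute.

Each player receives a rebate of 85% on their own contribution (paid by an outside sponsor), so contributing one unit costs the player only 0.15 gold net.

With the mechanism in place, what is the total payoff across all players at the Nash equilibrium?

956.25 gold

With the mechanism, a contributed unit returns (2.9/5) / 0.15 = 3.8667 per unit of net cost to the contributor — now above 1 — so contributing fully is weakly dominant for every player.
At the Nash equilibrium everyone contributes 51. Group total payoff = 5 × (51 × 0.85 + 2.9 × 51) = 956.25.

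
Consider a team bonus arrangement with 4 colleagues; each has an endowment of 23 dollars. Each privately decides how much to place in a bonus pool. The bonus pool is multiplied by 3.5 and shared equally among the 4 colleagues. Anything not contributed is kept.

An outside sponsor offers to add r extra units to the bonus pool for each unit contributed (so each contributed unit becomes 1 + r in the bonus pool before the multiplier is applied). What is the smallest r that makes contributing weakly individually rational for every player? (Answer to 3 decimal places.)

With matching at rate r, one contributed unit becomes (1 + r) in the bonus pool and returns 3.5 × (1 + r) / 4 to the contributor.
Setting this equal to 1: 1 + r = 4/3.5 = 1.1429.
So the minimum matching rate is r = 1.1429 − 1 = 0.143.

0.143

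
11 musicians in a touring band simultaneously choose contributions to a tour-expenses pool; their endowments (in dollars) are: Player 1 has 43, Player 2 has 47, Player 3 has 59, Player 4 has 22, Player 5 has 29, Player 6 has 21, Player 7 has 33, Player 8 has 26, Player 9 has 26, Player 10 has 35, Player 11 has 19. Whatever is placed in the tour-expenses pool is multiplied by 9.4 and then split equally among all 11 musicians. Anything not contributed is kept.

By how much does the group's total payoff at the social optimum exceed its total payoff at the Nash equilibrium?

3024.00 dollars

The private return per contributed unit is 9.4/11 = 0.8545 < 1 for every player regardless of endowment, so the Nash equilibrium is zero contribution and the group total is Σ E_j = 43 + 47 + 59 + 22 + 29 + 21 + 33 + 26 + 26 + 35 + 19 = 360.
Each contributed unit returns 9.400 to the group, so the social optimum is full contribution by everyone: group total = 9.400 × 360 = 3384.00.
Efficiency loss = (9.400 − 1) × 360 = 3024.00.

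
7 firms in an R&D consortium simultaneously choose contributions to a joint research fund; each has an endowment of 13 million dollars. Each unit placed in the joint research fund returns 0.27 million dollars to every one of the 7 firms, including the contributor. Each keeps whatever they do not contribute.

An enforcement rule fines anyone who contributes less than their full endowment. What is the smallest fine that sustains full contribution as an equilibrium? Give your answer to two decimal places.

Given the others contribute fully, the best deviation is to contribute 0 (any partial contribution still incurs the fine and gives up units whose private return 0.27 is below 1).
Deviating from 13 to 0 saves 13 million dollars but forfeits the deviator's share of the drop in the joint research fund: 0.27 × 13 = 3.51.
So the deviation gain is 13 − 3.51 = 9.49, and the fine must be at least 9.49 million dollars to wipe it out.

9.49 million dollars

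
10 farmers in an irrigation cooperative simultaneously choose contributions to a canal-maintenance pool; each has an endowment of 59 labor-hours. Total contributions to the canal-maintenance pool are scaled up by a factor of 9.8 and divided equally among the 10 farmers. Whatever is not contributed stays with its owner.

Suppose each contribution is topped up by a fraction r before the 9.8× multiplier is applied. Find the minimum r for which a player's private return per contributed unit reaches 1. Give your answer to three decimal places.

With matching at rate r, one contributed unit becomes (1 + r) in the canal-maintenance pool and returns 9.8 × (1 + r) / 10 to the contributor.
Setting this equal to 1: 1 + r = 10/9.8 = 1.0204.
So the minimum matching rate is r = 1.0204 − 1 = 0.020.

0.020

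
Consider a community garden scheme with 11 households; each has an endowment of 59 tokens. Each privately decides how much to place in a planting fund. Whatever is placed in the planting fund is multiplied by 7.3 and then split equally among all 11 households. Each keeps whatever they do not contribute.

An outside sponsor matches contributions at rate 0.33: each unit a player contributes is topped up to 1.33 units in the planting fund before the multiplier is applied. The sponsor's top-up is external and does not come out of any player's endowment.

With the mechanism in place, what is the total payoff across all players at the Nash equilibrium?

649.00 tokens

With the mechanism, a contributed unit returns 7.3 × 1.33 / 11 = 0.8826 per unit of net cost — still below 1 — so contributing 0 remains dominant for every player.
Everyone keeps their endowment and the group total is 11 × 59 = 649.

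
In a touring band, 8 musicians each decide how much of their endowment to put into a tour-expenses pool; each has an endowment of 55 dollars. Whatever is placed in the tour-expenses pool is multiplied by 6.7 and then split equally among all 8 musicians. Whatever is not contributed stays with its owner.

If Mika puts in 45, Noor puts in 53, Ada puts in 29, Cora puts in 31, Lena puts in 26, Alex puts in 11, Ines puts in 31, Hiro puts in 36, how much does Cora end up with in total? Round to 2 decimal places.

Total contributed: 45 + 53 + 29 + 31 + 26 + 11 + 31 + 36 = 262.
Each receives 6.7 × 262 / 8 = 219.43 from the tour-expenses pool.
Cora keeps 55 − 31 = 24, so Cora's payoff is 24 + 219.43 = 243.43.

243.43 dollars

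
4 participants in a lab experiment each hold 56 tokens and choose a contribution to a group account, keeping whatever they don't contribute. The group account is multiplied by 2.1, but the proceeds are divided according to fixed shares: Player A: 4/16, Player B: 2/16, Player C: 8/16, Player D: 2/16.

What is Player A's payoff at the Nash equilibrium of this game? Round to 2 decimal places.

85.40 tokens

Each unit j contributes comes back to j as 2.1 × (j's share), so j prefers to contribute only if that share exceeds 1/2.1 = 0.4762; otherwise keeping the unit dominates.
The only share above 0.4762 is Player C's 8/16, contributing 56; the remaining 3 contribute 0. Total contributed: 56.
Player A keeps 56 and receives 2.1 × 56 × 4/16 = 29.40 from the group account, for a payoff of 85.40.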